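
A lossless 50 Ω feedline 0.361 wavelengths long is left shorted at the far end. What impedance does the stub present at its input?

Z_in ≈ −j59.7 Ω

βl = 2π × 0.361 = 130°
tan(βl) = -1.19
For a shorted stub, Z_in = jZ_0·tan(βl)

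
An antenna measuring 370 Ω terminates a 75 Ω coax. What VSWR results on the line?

For a purely resistive load, VSWR = R_L/Z_0 or Z_0/R_L (whichever > 1) = 370/75

VSWR ≈ 4.93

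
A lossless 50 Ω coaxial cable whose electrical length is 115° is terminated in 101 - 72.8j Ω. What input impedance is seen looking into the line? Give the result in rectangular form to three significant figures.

Z_in ≈ 24.3 + j35.2 Ω

tan(βl) = tan(115°) = -2.14
Z_in = Z_0·(Z_L + jZ_0·tanβl)/(Z_0 + jZ_L·tanβl)
     = 50·(101 − j180)/(-106 − j217)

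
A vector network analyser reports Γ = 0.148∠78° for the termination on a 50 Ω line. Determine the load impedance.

Z_L = Z_0·(1 + Γ)/(1 − Γ) = 50·(1.03 + j0.145)/(0.969 − j0.145)

Z_L ≈ 50.9 + j15.1 Ω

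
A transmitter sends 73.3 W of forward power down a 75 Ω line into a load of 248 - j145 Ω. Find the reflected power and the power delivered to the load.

P_reflected ≈ 29.8 W; P_delivered ≈ 43.5 W

|Γ| = |(173 − j145)/(323 − j145)| = 0.638
|Γ|² = 0.406
P_refl = |Γ|²·P_inc = 29.8 W, P_del = (1 − |Γ|²)·P_inc = 43.5 W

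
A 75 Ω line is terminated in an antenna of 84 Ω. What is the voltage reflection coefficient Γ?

Γ = 0.0566

Γ = (Z_L − Z_0)/(Z_L + Z_0) = (84 − 75)/(84 + 75) = 9/159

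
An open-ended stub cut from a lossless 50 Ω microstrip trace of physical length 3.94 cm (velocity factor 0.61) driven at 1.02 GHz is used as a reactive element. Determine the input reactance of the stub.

X_in ≈ -9.67 Ω (capacitive)

λ = v/f = 0.61·c / 1.02 GHz = 0.179 m
βl = 2π·l/λ = 2π × 0.22 = 79.1°
tan(βl) = 5.17
For an open-ended stub, Z_in = −jZ_0·cot(βl) = −jZ_0/tan(βl)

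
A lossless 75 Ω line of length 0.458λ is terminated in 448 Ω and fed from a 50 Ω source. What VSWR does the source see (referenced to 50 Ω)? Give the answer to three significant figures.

βl = 2π × 0.458 = 165°
tan(βl) = -0.27
Z_in = Z_0·(Z_L + jZ_0·tanβl)/(Z_0 + jZ_L·tanβl) = 133 + j195 Ω
Γ_s = (Z_in − Z_s)/(Z_in + Z_s) = (83.3 + j195)/(183 + j195), |Γ_s| = 0.792
VSWR = (1 + |Γ_s|)/(1 − |Γ_s|)

VSWR ≈ 8.63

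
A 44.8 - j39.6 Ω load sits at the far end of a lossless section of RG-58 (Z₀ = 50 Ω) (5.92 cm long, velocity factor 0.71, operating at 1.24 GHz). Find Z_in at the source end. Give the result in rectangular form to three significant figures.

λ = v/f = 0.71·c / 1.24 GHz = 0.172 m
βl = 2π·l/λ = 2π × 0.345 = 124°
tan(βl) = tan(124°) = -1.48
Z_in = Z_0·(Z_L + jZ_0·tanβl)/(Z_0 + jZ_L·tanβl)
     = 50·(44.8 − j114)/(-8.56 − j66.2)

Z_in ≈ 80 + j44.1 Ω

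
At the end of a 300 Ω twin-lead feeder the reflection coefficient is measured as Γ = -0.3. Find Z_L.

Z_L ≈ 162 Ω

Z_L = Z_0·(1 + Γ)/(1 − Γ) = 300·(0.7)/(1.3)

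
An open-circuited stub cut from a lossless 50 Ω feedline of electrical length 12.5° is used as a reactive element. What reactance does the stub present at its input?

tan(βl) = 0.222
For an open-circuited stub, Z_in = −jZ_0·cot(βl) = −jZ_0/tan(βl)

X_in ≈ -226 Ω (capacitive)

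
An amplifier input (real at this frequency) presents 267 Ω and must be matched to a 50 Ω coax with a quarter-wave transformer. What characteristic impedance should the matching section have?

Z_qwt ≈ 116 Ω

Z_qwt = √(Z_0·R_L) = √(50 × 267) = √13350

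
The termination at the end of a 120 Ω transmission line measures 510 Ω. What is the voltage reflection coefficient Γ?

Γ = 0.619

Γ = (Z_L − Z_0)/(Z_L + Z_0) = (510 − 120)/(510 + 120) = 390/630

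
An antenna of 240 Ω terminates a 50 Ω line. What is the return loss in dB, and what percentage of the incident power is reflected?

Γ = (240 − 50)/(240 + 50) = 0.655
RL = −20·log₁₀(0.655) = 3.67 dB
P_refl/P_inc = |Γ|² = 0.429

RL ≈ 3.67 dB; 42.9% of incident power reflected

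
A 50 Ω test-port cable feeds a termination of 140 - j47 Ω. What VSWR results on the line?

Γ = (Z_L − Z_0)/(Z_L + Z_0) = (90 − j47)/(190 − j47)
|Γ| = 102/196 = 0.519
VSWR = (1 + |Γ|)/(1 − |Γ|) = 1.52/0.481

VSWR ≈ 3.16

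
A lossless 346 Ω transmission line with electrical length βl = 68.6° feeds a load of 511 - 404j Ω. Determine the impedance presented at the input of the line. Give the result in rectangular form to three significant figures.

Z_in ≈ 128 − j0.667 Ω

tan(βl) = tan(68.6°) = 2.55
Z_in = Z_0·(Z_L + jZ_0·tanβl)/(Z_0 + jZ_L·tanβl)
     = 346·(511 + j479)/(1380 + j1300)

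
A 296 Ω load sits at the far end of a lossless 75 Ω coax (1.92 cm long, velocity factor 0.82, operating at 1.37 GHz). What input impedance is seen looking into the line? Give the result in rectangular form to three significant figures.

Z_in ≈ 44.5 − j80.1 Ω

λ = v/f = 0.82·c / 1.37 GHz = 0.18 m
βl = 2π·l/λ = 2π × 0.107 = 38.5°
tan(βl) = tan(38.5°) = 0.795
Z_in = Z_0·(Z_L + jZ_0·tanβl)/(Z_0 + jZ_L·tanβl)
     = 75·(296 + j59.6)/(75 + j235)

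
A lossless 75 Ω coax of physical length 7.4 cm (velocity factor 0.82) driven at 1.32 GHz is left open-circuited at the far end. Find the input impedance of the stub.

λ = v/f = 0.82·c / 1.32 GHz = 0.186 m
βl = 2π·l/λ = 2π × 0.397 = 143°
tan(βl) = -0.755
For an open-circuited stub, Z_in = −jZ_0·cot(βl) = −jZ_0/tan(βl)

Z_in ≈ +j99.3 Ω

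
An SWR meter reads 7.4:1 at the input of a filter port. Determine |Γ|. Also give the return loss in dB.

|Γ| ≈ 0.762; return loss ≈ 2.36 dB

|Γ| = (S − 1)/(S + 1) = (7.4 − 1)/(7.4 + 1) = 6.4/8.4
RL = −20·log₁₀|Γ| = −20·log₁₀(0.762)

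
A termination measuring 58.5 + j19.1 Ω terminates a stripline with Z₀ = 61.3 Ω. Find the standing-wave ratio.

Γ = (Z_L − Z_0)/(Z_L + Z_0) = (-2.8 + j19.1)/(119.8 + j19.1)
|Γ| = 19.3/121 = 0.159
VSWR = (1 + |Γ|)/(1 − |Γ|) = 1.16/0.841

VSWR ≈ 1.38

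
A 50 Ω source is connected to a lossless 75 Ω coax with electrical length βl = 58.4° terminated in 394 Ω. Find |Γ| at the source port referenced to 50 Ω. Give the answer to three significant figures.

|Γ| ≈ 0.651

tan(βl) = 1.63
Z_in = Z_0·(Z_L + jZ_0·tanβl)/(Z_0 + jZ_L·tanβl) = 19.4 − j43.9 Ω
Γ_s = (Z_in − Z_s)/(Z_in + Z_s) = (-30.6 − j43.9)/(69.4 − j43.9), |Γ_s| = 0.651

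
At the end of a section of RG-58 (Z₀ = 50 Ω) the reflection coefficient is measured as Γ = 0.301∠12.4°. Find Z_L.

Z_L = Z_0·(1 + Γ)/(1 − Γ) = 50·(1.29 + j0.0646)/(0.706 − j0.0646)

Z_L ≈ 90.5 + j12.9 Ω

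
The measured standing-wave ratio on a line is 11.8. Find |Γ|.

|Γ| ≈ 0.844

|Γ| = (S − 1)/(S + 1) = (11.8 − 1)/(11.8 + 1) = 10.8/12.8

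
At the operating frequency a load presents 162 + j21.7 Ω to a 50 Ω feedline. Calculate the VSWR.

Γ = (Z_L − Z_0)/(Z_L + Z_0) = (112 + j21.7)/(212 + j21.7)
|Γ| = 114/213 = 0.535
VSWR = (1 + |Γ|)/(1 − |Γ|) = 1.54/0.465

VSWR ≈ 3.3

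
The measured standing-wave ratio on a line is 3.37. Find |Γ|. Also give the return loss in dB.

|Γ| = (S − 1)/(S + 1) = (3.37 − 1)/(3.37 + 1) = 2.37/4.37
RL = −20·log₁₀|Γ| = −20·log₁₀(0.542)

|Γ| ≈ 0.542; return loss ≈ 5.31 dB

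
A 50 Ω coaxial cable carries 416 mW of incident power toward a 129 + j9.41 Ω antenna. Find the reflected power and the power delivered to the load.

P_reflected ≈ 82 mW; P_delivered ≈ 334 mW

|Γ| = |(79 + j9.41)/(179 + j9.41)| = 0.444
|Γ|² = 0.197
P_refl = |Γ|²·P_inc = 82 mW, P_del = (1 − |Γ|²)·P_inc = 334 mW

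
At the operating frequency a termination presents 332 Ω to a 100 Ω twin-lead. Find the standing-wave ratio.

Γ = (332 − 100)/(332 + 100) = 0.537
VSWR = (1 + 0.537)/(1 − 0.537)

VSWR ≈ 3.32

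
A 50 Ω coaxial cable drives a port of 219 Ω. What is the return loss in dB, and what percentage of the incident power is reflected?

RL ≈ 4.04 dB; 39.5% of incident power reflected

Γ = (219 − 50)/(219 + 50) = 0.628
RL = −20·log₁₀(0.628) = 4.04 dB
P_refl/P_inc = |Γ|² = 0.395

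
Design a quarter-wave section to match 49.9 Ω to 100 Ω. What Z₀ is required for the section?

Z_qwt ≈ 70.6 Ω

Z_qwt = √(Z_0·R_L) = √(100 × 49.9) = √4990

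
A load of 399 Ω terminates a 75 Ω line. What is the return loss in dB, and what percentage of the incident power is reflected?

RL ≈ 3.3 dB; 46.7% of incident power reflected

Γ = (399 − 75)/(399 + 75) = 0.684
RL = −20·log₁₀(0.684) = 3.3 dB
P_refl/P_inc = |Γ|² = 0.467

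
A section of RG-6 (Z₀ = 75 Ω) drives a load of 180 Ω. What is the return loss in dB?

Γ = (180 − 75)/(180 + 75) = 0.412
RL = −20·log₁₀|Γ| = −20·log₁₀(0.412)

RL ≈ 7.71 dB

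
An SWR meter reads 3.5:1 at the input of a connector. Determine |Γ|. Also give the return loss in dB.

|Γ| ≈ 0.556; return loss ≈ 5.11 dB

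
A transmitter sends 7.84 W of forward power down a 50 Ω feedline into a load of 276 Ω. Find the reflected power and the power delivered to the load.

Γ = (276 − 50)/(276 + 50) = 0.693
|Γ|² = 0.481
P_refl = |Γ|²·P_inc = 3.77 W, P_del = (1 − |Γ|²)·P_inc = 4.07 W

P_reflected ≈ 3.77 W; P_delivered ≈ 4.07 W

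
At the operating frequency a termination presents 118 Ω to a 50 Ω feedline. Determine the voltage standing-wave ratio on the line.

VSWR ≈ 2.36

For a purely resistive load, VSWR = R_L/Z_0 or Z_0/R_L (whichever > 1) = 118/50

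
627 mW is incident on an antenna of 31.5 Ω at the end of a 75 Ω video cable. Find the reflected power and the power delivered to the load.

Γ = (31.5 − 75)/(31.5 + 75) = -0.408
|Γ|² = 0.167
P_refl = |Γ|²·P_inc = 105 mW, P_del = (1 − |Γ|²)·P_inc = 522 mW

P_reflected ≈ 105 mW; P_delivered ≈ 522 mW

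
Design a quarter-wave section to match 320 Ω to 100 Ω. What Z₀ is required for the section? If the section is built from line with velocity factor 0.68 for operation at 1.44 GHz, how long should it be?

Z_qwt ≈ 179 Ω; length ≈ 3.54 cm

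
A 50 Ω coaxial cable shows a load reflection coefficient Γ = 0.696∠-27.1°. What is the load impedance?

Z_L = Z_0·(1 + Γ)/(1 − Γ) = 50·(1.62 − j0.317)/(0.38 + j0.317)

Z_L ≈ 105 − j129 Ω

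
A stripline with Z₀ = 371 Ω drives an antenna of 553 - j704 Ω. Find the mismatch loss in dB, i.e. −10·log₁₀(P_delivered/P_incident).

Γ = (182 − j704)/(924 − j704), |Γ| = 0.626
|Γ|² = 0.392, so P_del/P_inc = 1 − |Γ|² = 0.608
ML = −10·log₁₀(1 − |Γ|²)

mismatch loss ≈ 2.16 dB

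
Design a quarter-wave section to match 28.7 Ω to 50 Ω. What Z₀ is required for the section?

Z_qwt = √(Z_0·R_L) = √(50 × 28.7) = √1435

Z_qwt ≈ 37.9 Ω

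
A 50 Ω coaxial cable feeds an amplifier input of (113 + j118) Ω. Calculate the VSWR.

Γ = (Z_L − Z_0)/(Z_L + Z_0) = (63 + j118)/(163 + j118)
|Γ| = 134/201 = 0.665
VSWR = (1 + |Γ|)/(1 − |Γ|) = 1.66/0.335

VSWR ≈ 4.97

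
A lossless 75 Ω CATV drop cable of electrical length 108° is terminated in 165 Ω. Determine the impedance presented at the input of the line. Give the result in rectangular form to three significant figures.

Z_in ≈ 36.9 + j18.9 Ω

tan(βl) = tan(108°) = -3.08
Z_in = Z_0·(Z_L + jZ_0·tanβl)/(Z_0 + jZ_L·tanβl)
     = 75·(165 − j231)/(75 − j508)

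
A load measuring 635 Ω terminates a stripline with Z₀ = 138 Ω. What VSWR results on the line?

VSWR ≈ 4.6

Γ = (635 − 138)/(635 + 138) = 0.643
VSWR = (1 + 0.643)/(1 − 0.643)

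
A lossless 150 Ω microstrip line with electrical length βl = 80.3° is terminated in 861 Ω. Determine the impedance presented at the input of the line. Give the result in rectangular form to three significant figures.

tan(βl) = tan(80.3°) = 5.85
Z_in = Z_0·(Z_L + jZ_0·tanβl)/(Z_0 + jZ_L·tanβl)
     = 150·(861 + j878)/(150 + j5040)

Z_in ≈ 26.9 − j24.8 Ω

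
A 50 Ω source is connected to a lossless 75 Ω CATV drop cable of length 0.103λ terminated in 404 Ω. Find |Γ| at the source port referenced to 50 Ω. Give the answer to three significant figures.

|Γ| ≈ 0.732

βl = 2π × 0.103 = 37.1°
tan(βl) = 0.756
Z_in = Z_0·(Z_L + jZ_0·tanβl)/(Z_0 + jZ_L·tanβl) = 36.1 − j90.4 Ω
Γ_s = (Z_in − Z_s)/(Z_in + Z_s) = (-13.9 − j90.4)/(86.1 − j90.4), |Γ_s| = 0.732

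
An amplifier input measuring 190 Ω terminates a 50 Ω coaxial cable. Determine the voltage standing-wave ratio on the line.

VSWR ≈ 3.8

For a purely resistive load, VSWR = R_L/Z_0 or Z_0/R_L (whichever > 1) = 190/50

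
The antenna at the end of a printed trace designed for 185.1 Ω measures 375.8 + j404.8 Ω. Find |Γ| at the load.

Γ = (Z_L − Z_0)/(Z_L + Z_0) = (190.7 + j404.8)/(560.9 + j404.8)
|Γ| = 447/692

|Γ| ≈ 0.647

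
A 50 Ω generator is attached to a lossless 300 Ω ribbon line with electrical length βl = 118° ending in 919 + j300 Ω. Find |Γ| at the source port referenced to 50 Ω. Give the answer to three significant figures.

tan(βl) = -1.88
Z_in = Z_0·(Z_L + jZ_0·tanβl)/(Z_0 + jZ_L·tanβl) = 100 + j109 Ω
Γ_s = (Z_in − Z_s)/(Z_in + Z_s) = (50.5 + j109)/(150 + j109), |Γ_s| = 0.647

|Γ| ≈ 0.647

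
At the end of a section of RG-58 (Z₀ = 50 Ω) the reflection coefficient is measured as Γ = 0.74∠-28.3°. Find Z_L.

Z_L = Z_0·(1 + Γ)/(1 − Γ) = 50·(1.65 − j0.351)/(0.348 + j0.351)

Z_L ≈ 92.5 − j143 Ω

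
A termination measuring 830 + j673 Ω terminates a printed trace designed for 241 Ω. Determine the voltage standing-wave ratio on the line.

Γ = (Z_L − Z_0)/(Z_L + Z_0) = (589 + j673)/(1071 + j673)
|Γ| = 894/1260 = 0.707
VSWR = (1 + |Γ|)/(1 − |Γ|) = 1.71/0.293

VSWR ≈ 5.83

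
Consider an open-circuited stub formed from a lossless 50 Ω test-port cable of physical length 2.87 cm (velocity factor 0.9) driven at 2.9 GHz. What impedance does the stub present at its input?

Z_in ≈ +j19.2 Ω

λ = v/f = 0.9·c / 2.9 GHz = 0.0931 m
βl = 2π·l/λ = 2π × 0.308 = 111°
tan(βl) = -2.61
For an open-circuited stub, Z_in = −jZ_0·cot(βl) = −jZ_0/tan(βl)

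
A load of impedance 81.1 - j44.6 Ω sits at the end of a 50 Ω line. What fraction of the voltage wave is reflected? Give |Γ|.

|Γ| ≈ 0.393

Γ = (Z_L − Z_0)/(Z_L + Z_0) = (31.1 − j44.6)/(131.1 − j44.6)
|Γ| = 54.4/138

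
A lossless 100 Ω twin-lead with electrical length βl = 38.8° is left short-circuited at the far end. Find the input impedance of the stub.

tan(βl) = 0.804
For a short-circuited stub, Z_in = jZ_0·tan(βl)

Z_in ≈ +j80.4 Ω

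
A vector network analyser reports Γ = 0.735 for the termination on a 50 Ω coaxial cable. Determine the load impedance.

Z_L ≈ 327 Ω

Z_L = Z_0·(1 + Γ)/(1 − Γ) = 50·(1.73)/(0.265)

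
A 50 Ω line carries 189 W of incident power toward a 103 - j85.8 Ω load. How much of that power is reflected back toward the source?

P_reflected ≈ 62.5 W

|Γ| = |(53 − j85.8)/(153 − j85.8)| = 0.575
|Γ|² = 0.331
P_refl = |Γ|²·P_inc = 62.5 W, P_del = (1 − |Γ|²)·P_inc = 127 W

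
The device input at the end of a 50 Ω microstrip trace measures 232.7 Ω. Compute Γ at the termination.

Γ = 0.646

Γ = (Z_L − Z_0)/(Z_L + Z_0) = (232.7 − 50)/(232.7 + 50) = 182.7/282.7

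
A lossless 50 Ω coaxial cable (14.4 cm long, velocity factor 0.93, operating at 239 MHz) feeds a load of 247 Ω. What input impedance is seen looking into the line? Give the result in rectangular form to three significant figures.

Z_in ≈ 19.8 − j46.9 Ω

λ = v/f = 0.93·c / 239 MHz = 1.17 m
βl = 2π·l/λ = 2π × 0.123 = 44.4°
tan(βl) = tan(44.4°) = 0.98
Z_in = Z_0·(Z_L + jZ_0·tanβl)/(Z_0 + jZ_L·tanβl)
     = 50·(247 + j49)/(50 + j242)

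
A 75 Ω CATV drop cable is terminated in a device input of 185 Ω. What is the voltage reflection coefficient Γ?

Γ = (Z_L − Z_0)/(Z_L + Z_0) = (185 − 75)/(185 + 75) = 110/260

Γ = 0.423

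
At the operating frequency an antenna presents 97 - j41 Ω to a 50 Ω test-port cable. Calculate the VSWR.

Γ = (Z_L − Z_0)/(Z_L + Z_0) = (47 − j41)/(147 − j41)
|Γ| = 62.4/153 = 0.409
VSWR = (1 + |Γ|)/(1 − |Γ|) = 1.41/0.591

VSWR ≈ 2.38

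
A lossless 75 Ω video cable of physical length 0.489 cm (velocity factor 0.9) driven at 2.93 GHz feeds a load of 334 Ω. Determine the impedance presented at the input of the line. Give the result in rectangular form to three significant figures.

Z_in ≈ 111 − j145 Ω

λ = v/f = 0.9·c / 2.93 GHz = 0.0922 m
βl = 2π·l/λ = 2π × 0.0531 = 19.1°
tan(βl) = tan(19.1°) = 0.346
Z_in = Z_0·(Z_L + jZ_0·tanβl)/(Z_0 + jZ_L·tanβl)
     = 75·(334 + j26)/(75 + j116)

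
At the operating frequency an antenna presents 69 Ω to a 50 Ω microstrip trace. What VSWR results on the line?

VSWR ≈ 1.38

Γ = (69 − 50)/(69 + 50) = 0.16
VSWR = (1 + 0.16)/(1 − 0.16)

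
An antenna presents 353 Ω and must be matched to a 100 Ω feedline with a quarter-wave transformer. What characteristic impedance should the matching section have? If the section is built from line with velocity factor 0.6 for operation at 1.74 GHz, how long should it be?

Z_qwt ≈ 188 Ω; length ≈ 2.59 cm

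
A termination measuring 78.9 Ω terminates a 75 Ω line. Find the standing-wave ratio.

Γ = (78.9 − 75)/(78.9 + 75) = 0.0253
VSWR = (1 + 0.0253)/(1 − 0.0253)

VSWR ≈ 1.05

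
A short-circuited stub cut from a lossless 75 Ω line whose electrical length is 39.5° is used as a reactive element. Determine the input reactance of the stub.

tan(βl) = 0.824
For a short-circuited stub, Z_in = jZ_0·tan(βl)

X_in ≈ 61.8 Ω (inductive)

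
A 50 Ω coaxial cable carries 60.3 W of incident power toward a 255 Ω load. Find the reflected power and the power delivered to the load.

Γ = (255 − 50)/(255 + 50) = 0.672
|Γ|² = 0.452
P_refl = |Γ|²·P_inc = 27.2 W, P_del = (1 − |Γ|²)·P_inc = 33.1 W

P_reflected ≈ 27.2 W; P_delivered ≈ 33.1 W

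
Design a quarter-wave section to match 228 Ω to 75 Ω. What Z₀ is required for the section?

Z_qwt = √(Z_0·R_L) = √(75 × 228) = √17100

Z_qwt ≈ 131 Ω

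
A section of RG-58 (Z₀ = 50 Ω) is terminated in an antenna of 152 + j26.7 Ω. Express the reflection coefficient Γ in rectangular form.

Γ ≈ 0.513 + j0.0643

Γ = (Z_L − Z_0)/(Z_L + Z_0) = (102 + j26.7)/(202 + j26.7)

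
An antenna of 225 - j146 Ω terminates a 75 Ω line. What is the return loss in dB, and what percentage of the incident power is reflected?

Γ = (150 − j146)/(300 − j146), |Γ| = 0.627
RL = −20·log₁₀(0.627) = 4.05 dB
P_refl/P_inc = |Γ|² = 0.394

RL ≈ 4.05 dB; 39.4% of incident power reflected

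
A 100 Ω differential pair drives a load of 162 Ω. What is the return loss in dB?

Γ = (162 − 100)/(162 + 100) = 0.237
RL = −20·log₁₀|Γ| = −20·log₁₀(0.237)

RL ≈ 12.5 dB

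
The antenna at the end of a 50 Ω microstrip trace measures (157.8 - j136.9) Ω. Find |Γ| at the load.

Γ = (Z_L − Z_0)/(Z_L + Z_0) = (107.8 − j136.9)/(207.8 − j136.9)
|Γ| = 174/249

|Γ| ≈ 0.7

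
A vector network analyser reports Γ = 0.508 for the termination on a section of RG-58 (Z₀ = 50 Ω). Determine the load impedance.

Z_L = Z_0·(1 + Γ)/(1 − Γ) = 50·(1.51)/(0.492)

Z_L ≈ 153 Ω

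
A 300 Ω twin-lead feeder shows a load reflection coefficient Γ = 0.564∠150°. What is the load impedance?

Z_L ≈ 89.1 + j73.7 Ω

Z_L = Z_0·(1 + Γ)/(1 − Γ) = 300·(0.512 + j0.282)/(1.49 − j0.282)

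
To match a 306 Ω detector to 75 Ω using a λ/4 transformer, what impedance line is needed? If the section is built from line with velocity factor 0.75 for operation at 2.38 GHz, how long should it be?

Z_qwt ≈ 151 Ω; length ≈ 2.36 cm

Z_qwt = √(Z_0·R_L) = √(75 × 306) = √22950
λ = 0.75·c/f = 0.0945 m, so l = λ/4 = 0.0236 m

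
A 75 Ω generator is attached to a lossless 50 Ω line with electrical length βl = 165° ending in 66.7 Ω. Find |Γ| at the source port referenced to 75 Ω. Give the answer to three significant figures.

tan(βl) = -0.268
Z_in = Z_0·(Z_L + jZ_0·tanβl)/(Z_0 + jZ_L·tanβl) = 63.4 + j9.26 Ω
Γ_s = (Z_in − Z_s)/(Z_in + Z_s) = (-11.6 + j9.26)/(138 + j9.26), |Γ_s| = 0.107

|Γ| ≈ 0.107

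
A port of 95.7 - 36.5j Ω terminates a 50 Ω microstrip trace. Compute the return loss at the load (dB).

Γ = (45.7 − j36.5)/(145.7 − j36.5), |Γ| = 0.389
RL = −20·log₁₀|Γ| = −20·log₁₀(0.389)

RL ≈ 8.19 dB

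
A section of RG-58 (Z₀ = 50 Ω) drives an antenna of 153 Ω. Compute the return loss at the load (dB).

Γ = (153 − 50)/(153 + 50) = 0.507
RL = −20·log₁₀|Γ| = −20·log₁₀(0.507)

RL ≈ 5.89 dB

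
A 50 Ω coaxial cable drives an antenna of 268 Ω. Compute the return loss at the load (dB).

Γ = (268 − 50)/(268 + 50) = 0.686
RL = −20·log₁₀|Γ| = −20·log₁₀(0.686)

RL ≈ 3.28 dB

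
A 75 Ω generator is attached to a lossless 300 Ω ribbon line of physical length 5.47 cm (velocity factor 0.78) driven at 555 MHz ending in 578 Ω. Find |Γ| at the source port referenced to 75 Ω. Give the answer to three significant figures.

λ = v/f = 0.78·c / 555 MHz = 0.422 m
βl = 2π·l/λ = 2π × 0.13 = 46.7°
tan(βl) = 1.06
Z_in = Z_0·(Z_L + jZ_0·tanβl)/(Z_0 + jZ_L·tanβl) = 237 − j167 Ω
Γ_s = (Z_in − Z_s)/(Z_in + Z_s) = (162 − j167)/(312 − j167), |Γ_s| = 0.657

|Γ| ≈ 0.657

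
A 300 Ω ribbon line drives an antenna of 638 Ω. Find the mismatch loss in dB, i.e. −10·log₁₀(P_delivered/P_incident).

Γ = (638 − 300)/(638 + 300) = 0.36
|Γ|² = 0.13, so P_del/P_inc = 1 − |Γ|² = 0.87
ML = −10·log₁₀(1 − |Γ|²)

mismatch loss ≈ 0.604 dB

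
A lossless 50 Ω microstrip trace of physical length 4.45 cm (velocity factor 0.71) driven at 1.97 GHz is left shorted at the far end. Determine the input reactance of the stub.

λ = v/f = 0.71·c / 1.97 GHz = 0.108 m
βl = 2π·l/λ = 2π × 0.412 = 148°
tan(βl) = -0.621
For a shorted stub, Z_in = jZ_0·tan(βl)

X_in ≈ -31 Ω (capacitive)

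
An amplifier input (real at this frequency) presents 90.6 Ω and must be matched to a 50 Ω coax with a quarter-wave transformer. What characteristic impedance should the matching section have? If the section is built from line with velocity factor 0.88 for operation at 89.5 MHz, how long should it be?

Z_qwt ≈ 67.3 Ω; length ≈ 73.7 cm

Z_qwt = √(Z_0·R_L) = √(50 × 90.6) = √4530
λ = 0.88·c/f = 2.95 m, so l = λ/4 = 0.737 m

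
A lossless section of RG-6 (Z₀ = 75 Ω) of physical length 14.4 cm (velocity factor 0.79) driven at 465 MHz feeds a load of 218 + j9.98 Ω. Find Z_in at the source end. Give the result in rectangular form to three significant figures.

Z_in ≈ 26.5 + j12.4 Ω

λ = v/f = 0.79·c / 465 MHz = 0.51 m
βl = 2π·l/λ = 2π × 0.283 = 102°
tan(βl) = tan(102°) = -4.82
Z_in = Z_0·(Z_L + jZ_0·tanβl)/(Z_0 + jZ_L·tanβl)
     = 75·(218 − j352)/(123 − j1050)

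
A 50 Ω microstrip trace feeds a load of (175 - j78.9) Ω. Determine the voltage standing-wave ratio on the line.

VSWR ≈ 4.26

Γ = (Z_L − Z_0)/(Z_L + Z_0) = (125 − j78.9)/(225 − j78.9)
|Γ| = 148/238 = 0.62
VSWR = (1 + |Γ|)/(1 − |Γ|) = 1.62/0.38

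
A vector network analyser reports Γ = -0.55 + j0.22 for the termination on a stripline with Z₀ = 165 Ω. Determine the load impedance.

Z_L ≈ 43.7 + j29.6 Ω

Z_L = Z_0·(1 + Γ)/(1 − Γ) = 165·(0.45 + j0.22)/(1.55 − j0.22)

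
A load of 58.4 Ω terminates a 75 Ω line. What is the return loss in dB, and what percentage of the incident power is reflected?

Γ = (58.4 − 75)/(58.4 + 75) = -0.124
RL = −20·log₁₀(0.124) = 18.1 dB
P_refl/P_inc = |Γ|² = 0.0155

RL ≈ 18.1 dB; 1.55% of incident power reflected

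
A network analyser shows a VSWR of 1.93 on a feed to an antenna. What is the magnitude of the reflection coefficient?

|Γ| ≈ 0.317

|Γ| = (S − 1)/(S + 1) = (1.93 − 1)/(1.93 + 1) = 0.93/2.93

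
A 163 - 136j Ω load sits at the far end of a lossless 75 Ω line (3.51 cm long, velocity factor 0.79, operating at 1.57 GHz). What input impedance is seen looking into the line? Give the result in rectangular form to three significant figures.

λ = v/f = 0.79·c / 1.57 GHz = 0.151 m
βl = 2π·l/λ = 2π × 0.233 = 83.7°
tan(βl) = tan(83.7°) = 9.07
Z_in = Z_0·(Z_L + jZ_0·tanβl)/(Z_0 + jZ_L·tanβl)
     = 75·(163 + j544)/(1310 + j1480)

Z_in ≈ 19.6 + j9.06 Ω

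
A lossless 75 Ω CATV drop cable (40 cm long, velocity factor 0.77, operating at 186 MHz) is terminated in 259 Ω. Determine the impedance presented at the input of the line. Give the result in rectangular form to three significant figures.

Z_in ≈ 26.3 + j32.8 Ω

λ = v/f = 0.77·c / 186 MHz = 1.24 m
βl = 2π·l/λ = 2π × 0.322 = 116°
tan(βl) = tan(116°) = -2.06
Z_in = Z_0·(Z_L + jZ_0·tanβl)/(Z_0 + jZ_L·tanβl)
     = 75·(259 − j154)/(75 − j532)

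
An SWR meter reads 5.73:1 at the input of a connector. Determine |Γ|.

|Γ| = (S − 1)/(S + 1) = (5.73 − 1)/(5.73 + 1) = 4.73/6.73

|Γ| ≈ 0.703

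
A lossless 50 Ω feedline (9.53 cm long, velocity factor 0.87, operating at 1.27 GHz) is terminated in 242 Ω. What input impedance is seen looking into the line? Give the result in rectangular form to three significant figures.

Z_in ≈ 113 + j115 Ω

λ = v/f = 0.87·c / 1.27 GHz = 0.206 m
βl = 2π·l/λ = 2π × 0.464 = 167°
tan(βl) = tan(167°) = -0.232
Z_in = Z_0·(Z_L + jZ_0·tanβl)/(Z_0 + jZ_L·tanβl)
     = 50·(242 − j11.6)/(50 − j56.1)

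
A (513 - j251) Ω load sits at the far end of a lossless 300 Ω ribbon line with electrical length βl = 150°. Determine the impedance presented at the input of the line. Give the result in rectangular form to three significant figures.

Z_in ≈ 551 + j231 Ω

tan(βl) = tan(150°) = -0.577
Z_in = Z_0·(Z_L + jZ_0·tanβl)/(Z_0 + jZ_L·tanβl)
     = 300·(513 − j424)/(155 − j296)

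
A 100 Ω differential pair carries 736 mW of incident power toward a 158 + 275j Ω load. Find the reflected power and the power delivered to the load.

|Γ| = |(58 + j275)/(258 + j275)| = 0.745
|Γ|² = 0.556
P_refl = |Γ|²·P_inc = 409 mW, P_del = (1 − |Γ|²)·P_inc = 327 mW

P_reflected ≈ 409 mW; P_delivered ≈ 327 mW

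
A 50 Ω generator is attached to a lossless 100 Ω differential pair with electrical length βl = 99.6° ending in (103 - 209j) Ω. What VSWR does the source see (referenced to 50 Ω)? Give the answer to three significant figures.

tan(βl) = -5.91
Z_in = Z_0·(Z_L + jZ_0·tanβl)/(Z_0 + jZ_L·tanβl) = 22.3 + j58.5 Ω
Γ_s = (Z_in − Z_s)/(Z_in + Z_s) = (-27.7 + j58.5)/(72.3 + j58.5), |Γ_s| = 0.696
VSWR = (1 + |Γ_s|)/(1 − |Γ_s|)

VSWR ≈ 5.58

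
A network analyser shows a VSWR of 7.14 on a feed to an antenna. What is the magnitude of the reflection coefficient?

|Γ| = (S − 1)/(S + 1) = (7.14 − 1)/(7.14 + 1) = 6.14/8.14

|Γ| ≈ 0.754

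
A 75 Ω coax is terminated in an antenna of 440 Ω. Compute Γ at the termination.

Γ = 0.709

Γ = (Z_L − Z_0)/(Z_L + Z_0) = (440 − 75)/(440 + 75) = 365/515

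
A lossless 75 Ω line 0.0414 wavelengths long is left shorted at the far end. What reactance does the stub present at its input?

βl = 2π × 0.0414 = 14.9°
tan(βl) = 0.266
For a shorted stub, Z_in = jZ_0·tan(βl)

X_in ≈ 20 Ω (inductive)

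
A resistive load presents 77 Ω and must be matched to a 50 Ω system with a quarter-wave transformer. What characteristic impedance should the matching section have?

Z_qwt = √(Z_0·R_L) = √(50 × 77) = √3850

Z_qwt ≈ 62 Ω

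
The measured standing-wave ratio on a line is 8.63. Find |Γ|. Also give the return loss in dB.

|Γ| ≈ 0.792; return loss ≈ 2.02 dB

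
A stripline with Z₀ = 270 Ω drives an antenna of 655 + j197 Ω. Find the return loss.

RL ≈ 6.8 dB

Γ = (385 + j197)/(925 + j197), |Γ| = 0.457
RL = −20·log₁₀|Γ| = −20·log₁₀(0.457)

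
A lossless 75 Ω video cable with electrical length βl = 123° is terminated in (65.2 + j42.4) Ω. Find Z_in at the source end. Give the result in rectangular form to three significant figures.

Z_in ≈ 41.5 − j9.34 Ω

tan(βl) = tan(123°) = -1.54
Z_in = Z_0·(Z_L + jZ_0·tanβl)/(Z_0 + jZ_L·tanβl)
     = 75·(65.2 − j73.1)/(140 − j100)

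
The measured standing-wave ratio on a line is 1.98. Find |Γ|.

|Γ| ≈ 0.329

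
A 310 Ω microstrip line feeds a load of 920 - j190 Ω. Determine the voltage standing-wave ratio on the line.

VSWR ≈ 3.11

Γ = (Z_L − Z_0)/(Z_L + Z_0) = (610 − j190)/(1230 − j190)
|Γ| = 639/1240 = 0.513
VSWR = (1 + |Γ|)/(1 − |Γ|) = 1.51/0.487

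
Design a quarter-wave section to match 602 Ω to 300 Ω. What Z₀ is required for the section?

Z_qwt ≈ 425 Ω

Z_qwt = √(Z_0·R_L) = √(300 × 602) = √180600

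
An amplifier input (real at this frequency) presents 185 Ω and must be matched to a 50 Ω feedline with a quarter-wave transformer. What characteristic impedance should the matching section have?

Z_qwt ≈ 96.2 Ω

Z_qwt = √(Z_0·R_L) = √(50 × 185) = √9250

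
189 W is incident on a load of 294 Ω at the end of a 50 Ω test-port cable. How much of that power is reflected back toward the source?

Γ = (294 − 50)/(294 + 50) = 0.709
|Γ|² = 0.503
P_refl = |Γ|²·P_inc = 95.1 W, P_del = (1 − |Γ|²)·P_inc = 93.9 W

P_reflected ≈ 95.1 W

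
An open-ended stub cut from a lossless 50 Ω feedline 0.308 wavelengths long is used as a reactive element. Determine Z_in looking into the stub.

βl = 2π × 0.308 = 111°
tan(βl) = -2.62
For an open-ended stub, Z_in = −jZ_0·cot(βl) = −jZ_0/tan(βl)

Z_in ≈ +j19.1 Ω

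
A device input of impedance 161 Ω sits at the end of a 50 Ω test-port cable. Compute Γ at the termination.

Γ = (Z_L − Z_0)/(Z_L + Z_0) = (161 − 50)/(161 + 50) = 111/211

Γ = 0.526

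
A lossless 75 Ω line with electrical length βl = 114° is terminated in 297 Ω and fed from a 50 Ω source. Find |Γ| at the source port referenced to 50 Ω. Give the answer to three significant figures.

tan(βl) = -2.25
Z_in = Z_0·(Z_L + jZ_0·tanβl)/(Z_0 + jZ_L·tanβl) = 22.4 + j30.9 Ω
Γ_s = (Z_in − Z_s)/(Z_in + Z_s) = (-27.6 + j30.9)/(72.4 + j30.9), |Γ_s| = 0.526

|Γ| ≈ 0.526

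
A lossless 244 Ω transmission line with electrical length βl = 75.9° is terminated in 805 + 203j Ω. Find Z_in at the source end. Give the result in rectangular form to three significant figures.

Z_in ≈ 76.3 − j74.7 Ω

tan(βl) = tan(75.9°) = 3.98
Z_in = Z_0·(Z_L + jZ_0·tanβl)/(Z_0 + jZ_L·tanβl)
     = 244·(805 + j1170)/(-564 + j3200)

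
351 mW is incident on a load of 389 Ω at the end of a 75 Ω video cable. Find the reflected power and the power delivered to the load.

P_reflected ≈ 161 mW; P_delivered ≈ 190 mW

Γ = (389 − 75)/(389 + 75) = 0.677
|Γ|² = 0.458
P_refl = |Γ|²·P_inc = 161 mW, P_del = (1 − |Γ|²)·P_inc = 190 mW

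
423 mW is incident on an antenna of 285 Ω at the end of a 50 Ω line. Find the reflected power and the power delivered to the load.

Γ = (285 − 50)/(285 + 50) = 0.701
|Γ|² = 0.492
P_refl = |Γ|²·P_inc = 208 mW, P_del = (1 − |Γ|²)·P_inc = 215 mW

P_reflected ≈ 208 mW; P_delivered ≈ 215 mW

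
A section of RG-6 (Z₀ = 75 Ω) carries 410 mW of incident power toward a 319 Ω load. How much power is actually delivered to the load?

Γ = (319 − 75)/(319 + 75) = 0.619
|Γ|² = 0.384
P_refl = |Γ|²·P_inc = 157 mW, P_del = (1 − |Γ|²)·P_inc = 253 mW

P_delivered ≈ 253 mW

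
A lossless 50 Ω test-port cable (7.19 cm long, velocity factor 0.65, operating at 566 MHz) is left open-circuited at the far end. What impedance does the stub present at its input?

Z_in ≈ −j13.3 Ω

λ = v/f = 0.65·c / 566 MHz = 0.345 m
βl = 2π·l/λ = 2π × 0.209 = 75.1°
tan(βl) = 3.77
For an open-circuited stub, Z_in = −jZ_0·cot(βl) = −jZ_0/tan(βl)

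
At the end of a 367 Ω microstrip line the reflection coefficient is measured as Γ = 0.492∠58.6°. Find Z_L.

Z_L = Z_0·(1 + Γ)/(1 − Γ) = 367·(1.26 + j0.42)/(0.744 − j0.42)

Z_L ≈ 381 + j423 Ω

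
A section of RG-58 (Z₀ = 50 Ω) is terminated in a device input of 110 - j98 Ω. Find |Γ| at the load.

Γ = (Z_L − Z_0)/(Z_L + Z_0) = (60 − j98)/(160 − j98)
|Γ| = 115/188

|Γ| ≈ 0.612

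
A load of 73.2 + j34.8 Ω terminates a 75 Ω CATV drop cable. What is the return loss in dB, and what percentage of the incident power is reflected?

Γ = (-1.8 + j34.8)/(148.2 + j34.8), |Γ| = 0.229
RL = −20·log₁₀(0.229) = 12.8 dB
P_refl/P_inc = |Γ|² = 0.0524

RL ≈ 12.8 dB; 5.24% of incident power reflected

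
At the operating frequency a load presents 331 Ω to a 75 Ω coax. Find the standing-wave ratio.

Γ = (331 − 75)/(331 + 75) = 0.631
VSWR = (1 + 0.631)/(1 − 0.631)

VSWR ≈ 4.41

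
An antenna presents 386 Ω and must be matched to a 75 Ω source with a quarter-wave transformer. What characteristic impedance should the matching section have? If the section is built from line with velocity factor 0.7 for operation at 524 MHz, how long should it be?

Z_qwt ≈ 170 Ω; length ≈ 10 cm

Z_qwt = √(Z_0·R_L) = √(75 × 386) = √28950
λ = 0.7·c/f = 0.401 m, so l = λ/4 = 0.1 m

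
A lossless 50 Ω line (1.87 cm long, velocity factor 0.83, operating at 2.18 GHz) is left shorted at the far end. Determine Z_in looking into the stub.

Z_in ≈ +j83 Ω

λ = v/f = 0.83·c / 2.18 GHz = 0.114 m
βl = 2π·l/λ = 2π × 0.164 = 58.9°
tan(βl) = 1.66
For a shorted stub, Z_in = jZ_0·tan(βl)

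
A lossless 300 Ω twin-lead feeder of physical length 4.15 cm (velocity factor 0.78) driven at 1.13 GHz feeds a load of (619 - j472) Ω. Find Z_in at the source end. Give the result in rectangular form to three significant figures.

λ = v/f = 0.78·c / 1.13 GHz = 0.207 m
βl = 2π·l/λ = 2π × 0.2 = 72.1°
tan(βl) = tan(72.1°) = 3.1
Z_in = Z_0·(Z_L + jZ_0·tanβl)/(Z_0 + jZ_L·tanβl)
     = 300·(619 + j459)/(1770 + j1920)

Z_in ≈ 87 − j16.7 Ω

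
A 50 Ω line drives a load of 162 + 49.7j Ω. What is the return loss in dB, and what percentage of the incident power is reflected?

RL ≈ 4.99 dB; 31.7% of incident power reflected

Γ = (112 + j49.7)/(212 + j49.7), |Γ| = 0.563
RL = −20·log₁₀(0.563) = 4.99 dB
P_refl/P_inc = |Γ|² = 0.317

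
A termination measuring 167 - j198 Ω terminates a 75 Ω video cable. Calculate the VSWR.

VSWR ≈ 5.63

Γ = (Z_L − Z_0)/(Z_L + Z_0) = (92 − j198)/(242 − j198)
|Γ| = 218/313 = 0.698
VSWR = (1 + |Γ|)/(1 − |Γ|) = 1.7/0.302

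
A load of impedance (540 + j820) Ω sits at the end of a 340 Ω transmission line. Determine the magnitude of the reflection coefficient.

Γ = (Z_L − Z_0)/(Z_L + Z_0) = (200 + j820)/(880 + j820)
|Γ| = 844/1200

|Γ| ≈ 0.702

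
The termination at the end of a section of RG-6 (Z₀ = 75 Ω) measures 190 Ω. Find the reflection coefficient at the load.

Γ = (Z_L − Z_0)/(Z_L + Z_0) = (190 − 75)/(190 + 75) = 115/265

Γ = 0.434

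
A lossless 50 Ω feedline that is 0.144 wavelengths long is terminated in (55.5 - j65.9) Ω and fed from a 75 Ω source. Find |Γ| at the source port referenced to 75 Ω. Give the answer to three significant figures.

βl = 2π × 0.144 = 51.8°
tan(βl) = 1.27
Z_in = Z_0·(Z_L + jZ_0·tanβl)/(Z_0 + jZ_L·tanβl) = 15.9 − j9.22 Ω
Γ_s = (Z_in − Z_s)/(Z_in + Z_s) = (-59.1 − j9.22)/(90.9 − j9.22), |Γ_s| = 0.655

|Γ| ≈ 0.655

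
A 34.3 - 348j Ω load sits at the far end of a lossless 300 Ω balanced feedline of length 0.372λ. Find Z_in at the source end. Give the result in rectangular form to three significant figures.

Z_in ≈ 1270 + j2480 Ω

βl = 2π × 0.372 = 134°
tan(βl) = tan(134°) = -1.04
Z_in = Z_0·(Z_L + jZ_0·tanβl)/(Z_0 + jZ_L·tanβl)
     = 300·(34.3 − j660)/(-61.4 − j35.6)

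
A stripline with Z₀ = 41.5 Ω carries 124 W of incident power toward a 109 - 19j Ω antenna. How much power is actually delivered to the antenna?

P_delivered ≈ 97.5 W

|Γ| = |(67.5 − j19)/(150.5 − j19)| = 0.462
|Γ|² = 0.214
P_refl = |Γ|²·P_inc = 26.5 W, P_del = (1 − |Γ|²)·P_inc = 97.5 W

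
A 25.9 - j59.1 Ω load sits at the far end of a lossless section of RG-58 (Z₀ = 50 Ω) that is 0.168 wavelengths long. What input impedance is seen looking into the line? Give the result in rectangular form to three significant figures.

Z_in ≈ 10.3 + j6.41 Ω

βl = 2π × 0.168 = 60.5°
tan(βl) = tan(60.5°) = 1.77
Z_in = Z_0·(Z_L + jZ_0·tanβl)/(Z_0 + jZ_L·tanβl)
     = 50·(25.9 + j29.2)/(154 + j45.7)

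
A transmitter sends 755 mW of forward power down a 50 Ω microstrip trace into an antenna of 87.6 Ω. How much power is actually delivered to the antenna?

Γ = (87.6 − 50)/(87.6 + 50) = 0.273
|Γ|² = 0.0747
P_refl = |Γ|²·P_inc = 56.4 mW, P_del = (1 − |Γ|²)·P_inc = 699 mW

P_delivered ≈ 699 mW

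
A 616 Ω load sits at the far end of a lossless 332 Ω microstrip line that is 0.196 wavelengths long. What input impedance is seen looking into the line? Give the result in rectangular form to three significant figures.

Z_in ≈ 194 − j80.2 Ω

βl = 2π × 0.196 = 70.6°
tan(βl) = tan(70.6°) = 2.83
Z_in = Z_0·(Z_L + jZ_0·tanβl)/(Z_0 + jZ_L·tanβl)
     = 332·(616 + j941)/(332 + j1750)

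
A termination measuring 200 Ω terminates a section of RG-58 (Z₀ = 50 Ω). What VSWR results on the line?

Γ = (200 − 50)/(200 + 50) = 0.6
VSWR = (1 + 0.6)/(1 − 0.6)

VSWR ≈ 4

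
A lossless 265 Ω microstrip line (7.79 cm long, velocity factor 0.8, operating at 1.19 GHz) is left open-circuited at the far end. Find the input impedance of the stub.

Z_in ≈ +j305 Ω

λ = v/f = 0.8·c / 1.19 GHz = 0.202 m
βl = 2π·l/λ = 2π × 0.386 = 139°
tan(βl) = -0.868
For an open-circuited stub, Z_in = −jZ_0·cot(βl) = −jZ_0/tan(βl)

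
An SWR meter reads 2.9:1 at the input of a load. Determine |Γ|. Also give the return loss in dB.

|Γ| = (S − 1)/(S + 1) = (2.9 − 1)/(2.9 + 1) = 1.9/3.9
RL = −20·log₁₀|Γ| = −20·log₁₀(0.487)

|Γ| ≈ 0.487; return loss ≈ 6.25 dB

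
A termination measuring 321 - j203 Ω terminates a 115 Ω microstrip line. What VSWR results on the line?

VSWR ≈ 4.02

Γ = (Z_L − Z_0)/(Z_L + Z_0) = (206 − j203)/(436 − j203)
|Γ| = 289/481 = 0.601
VSWR = (1 + |Γ|)/(1 − |Γ|) = 1.6/0.399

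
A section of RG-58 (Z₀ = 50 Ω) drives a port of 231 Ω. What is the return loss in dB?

Γ = (231 − 50)/(231 + 50) = 0.644
RL = −20·log₁₀|Γ| = −20·log₁₀(0.644)

RL ≈ 3.82 dB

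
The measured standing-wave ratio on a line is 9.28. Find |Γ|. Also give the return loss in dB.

|Γ| ≈ 0.805; return loss ≈ 1.88 dB

|Γ| = (S − 1)/(S + 1) = (9.28 − 1)/(9.28 + 1) = 8.28/10.3
RL = −20·log₁₀|Γ| = −20·log₁₀(0.805)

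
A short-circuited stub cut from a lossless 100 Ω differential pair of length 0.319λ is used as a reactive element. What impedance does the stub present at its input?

βl = 2π × 0.319 = 115°
tan(βl) = -2.16
For a short-circuited stub, Z_in = jZ_0·tan(βl)

Z_in ≈ −j216 Ω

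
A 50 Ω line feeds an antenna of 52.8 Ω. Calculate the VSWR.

Γ = (52.8 − 50)/(52.8 + 50) = 0.0272
VSWR = (1 + 0.0272)/(1 − 0.0272)

VSWR ≈ 1.06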